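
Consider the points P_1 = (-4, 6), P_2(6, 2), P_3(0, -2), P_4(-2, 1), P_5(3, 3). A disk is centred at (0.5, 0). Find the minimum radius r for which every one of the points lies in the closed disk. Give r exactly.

7.5

The required radius is the distance from (0.5, 0) to the farthest point.
Squared distances: 56.25, 34.25, 4.25, 7.25, 15.25.
Maximum is 56.25, attained at P_1.
r = √(56.25) = 7.5.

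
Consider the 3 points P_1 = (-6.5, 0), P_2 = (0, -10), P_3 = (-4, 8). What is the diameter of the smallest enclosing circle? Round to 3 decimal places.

Side lengths²: P_1P_2² = 142.25, P_1P_3² = 70.25, P_2P_3² = 340.
Since P_2P_3² = 340 ≥ 142.25 + 70.25 = 212.5, the angle opposite P_2P_3 is not acute, so the smallest enclosing circle has P_2P_3 as diameter.
Centre = midpoint of P_2P_3 = (-2, -1), r² = 340/4 = 85.
Diameter = 2r = 2√85 ≈ 18.439.

18.439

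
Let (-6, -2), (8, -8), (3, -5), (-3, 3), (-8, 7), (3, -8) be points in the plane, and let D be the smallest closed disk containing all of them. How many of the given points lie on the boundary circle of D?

2

A smallest enclosing disk is always determined by at most three of the input points on its boundary.
The farthest pair is (8, -8)–(-8, 7) with squared distance 481. The circle on this segment as diameter has centre (0, -0.5) and r² = 481/4 = 120.25.
Check (-6, -2): distance² to centre = 38.25 ≤ 120.25, so it lies inside.
All remaining points lie in this disk, and no smaller disk contains both endpoints, so this is the minimum enclosing circle.
The points at distance exactly r from the centre are (8, -8), (-8, 7) — 2 points.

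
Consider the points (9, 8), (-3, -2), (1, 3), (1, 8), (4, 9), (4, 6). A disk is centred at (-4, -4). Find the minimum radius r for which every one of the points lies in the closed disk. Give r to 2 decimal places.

The required radius is the distance from (-4, -4) to the farthest point.
Squared distances: 313, 5, 74, 169, 233, 164.
Maximum is 313, attained at (9, 8).
r = √313 ≈ 17.69.

17.69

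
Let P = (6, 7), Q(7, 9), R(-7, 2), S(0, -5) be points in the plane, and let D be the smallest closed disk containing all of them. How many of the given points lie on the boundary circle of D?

3

By Welzl's lemma the MEC is supported by two points (diametrically opposite) or three points (on a circumcircle).
The minimum enclosing circle is determined by three boundary points: Q, R, S.
Their circumcentre is (7/6, 19/6) with r² = 1225/18.
The farthest remaining point P is at distance² 685/18 ≤ 1225/18.
The points at distance exactly r from the centre are Q, R, S — 3 points.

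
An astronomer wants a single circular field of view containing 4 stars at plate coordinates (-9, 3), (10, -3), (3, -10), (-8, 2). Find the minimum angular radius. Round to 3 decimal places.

9.970

The minimum enclosing circle of a finite set is fixed by two of the points (as a diameter) or three (as a circumcircle).
The minimum enclosing circle is determined by three boundary points: (-9, 3), (10, -3), (3, -10).
Their circumcentre is (0.38, -0.38) with r² = 99.4088.
The farthest remaining point (-8, 2) is at distance² 75.8888 ≤ 99.4088.
r = √(99.4088) ≈ 9.970.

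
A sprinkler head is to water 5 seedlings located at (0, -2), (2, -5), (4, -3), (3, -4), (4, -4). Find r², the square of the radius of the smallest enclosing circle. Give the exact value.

5

By Welzl's lemma the MEC is supported by two points (diametrically opposite) or three points (on a circumcircle).
The farthest pair is (0, -2)–(4, -4) with squared distance 20. The circle on this segment as diameter has centre (2, -3) and r² = 20/4 = 5.
Check (2, -5): distance² to centre = 4 ≤ 5, so it lies inside.
All remaining points lie in this disk, and no smaller disk contains both endpoints, so this is the minimum enclosing circle.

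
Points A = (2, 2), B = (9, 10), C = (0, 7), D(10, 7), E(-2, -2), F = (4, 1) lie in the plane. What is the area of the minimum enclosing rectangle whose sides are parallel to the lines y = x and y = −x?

In coordinates u = x + y, v = x − y the rectangle is axis-aligned; the map (x,y)→(u,v) scales areas by 2.
u-values: 4, 19, 7, 17, -4, 5; range = 19 − (-4) = 23.
v-values: 0, -1, -7, 3, 0, 3; range = 3 − (-7) = 10.
Area = (23 × 10) / 2 = 115.

115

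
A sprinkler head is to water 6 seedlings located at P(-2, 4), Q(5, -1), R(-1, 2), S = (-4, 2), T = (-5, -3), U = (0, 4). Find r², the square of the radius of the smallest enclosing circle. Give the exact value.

By Welzl's lemma the MEC is supported by two points (diametrically opposite) or three points (on a circumcircle).
The minimum enclosing circle is determined by three boundary points: P, Q, T.
Their circumcentre is (-0.21875, -0.90625) with r² = 27.244140625.
The farthest remaining point U is at distance² 24.119140625 ≤ 27.244140625.

27.244140625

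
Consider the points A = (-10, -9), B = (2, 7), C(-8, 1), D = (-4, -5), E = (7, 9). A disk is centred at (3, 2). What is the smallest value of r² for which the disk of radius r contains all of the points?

290

The required radius is the distance from (3, 2) to the farthest point.
Squared distances: 290, 26, 122, 98, 65.
Maximum is 290, attained at A.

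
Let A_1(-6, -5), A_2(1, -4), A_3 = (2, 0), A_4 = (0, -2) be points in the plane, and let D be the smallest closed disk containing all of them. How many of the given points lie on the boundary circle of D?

By Welzl's lemma the MEC is supported by two points (diametrically opposite) or three points (on a circumcircle).
The farthest pair is A_1–A_3 with squared distance 89. The circle on this segment as diameter has centre (-2, -2.5) and r² = 89/4 = 22.25.
Check A_2: distance² to centre = 11.25 ≤ 22.25, so it lies inside.
All remaining points lie in this disk, and no smaller disk contains both endpoints, so this is the minimum enclosing circle.
The points at distance exactly r from the centre are A_1, A_3 — 2 points.

2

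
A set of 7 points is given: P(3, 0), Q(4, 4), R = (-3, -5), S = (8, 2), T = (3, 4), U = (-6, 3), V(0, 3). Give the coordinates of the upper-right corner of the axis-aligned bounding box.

x-range [-6, 8], y-range [-5, 4].
The upper-right corner is (8, 4).

(8, 4)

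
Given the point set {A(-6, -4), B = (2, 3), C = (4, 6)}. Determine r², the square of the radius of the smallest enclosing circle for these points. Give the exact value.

Side lengths²: AB² = 113, AC² = 200, BC² = 13.
Since AC² = 200 ≥ 113 + 13 = 126, the angle opposite AC is not acute, so the smallest enclosing circle has AC as diameter.
Centre = midpoint of AC = (-1, 1), r² = 200/4 = 50.

50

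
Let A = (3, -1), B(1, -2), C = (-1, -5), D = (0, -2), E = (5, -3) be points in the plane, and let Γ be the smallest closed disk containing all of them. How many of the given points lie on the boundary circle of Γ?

By Welzl's lemma the MEC is supported by two points (diametrically opposite) or three points (on a circumcircle).
The farthest pair is C–E with squared distance 40. The circle on this segment as diameter has centre (2, -4) and r² = 40/4 = 10.
Check A: distance² to centre = 10 ≤ 10, so it lies inside.
All remaining points lie in this disk, and no smaller disk contains both endpoints, so this is the minimum enclosing circle.
The points at distance exactly r from the centre are A, C, E — 3 points.

3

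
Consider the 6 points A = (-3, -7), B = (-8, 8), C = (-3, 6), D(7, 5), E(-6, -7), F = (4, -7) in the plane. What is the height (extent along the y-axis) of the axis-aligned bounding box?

max y = 8, min y = -7, so height = 15.

15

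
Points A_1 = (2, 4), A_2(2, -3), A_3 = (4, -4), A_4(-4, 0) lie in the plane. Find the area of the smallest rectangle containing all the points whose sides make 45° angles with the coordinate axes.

60

In coordinates u = x + y, v = x − y the rectangle is axis-aligned; the map (x,y)→(u,v) scales areas by 2.
u-values: 6, -1, 0, -4; range = 6 − (-4) = 10.
v-values: -2, 5, 8, -4; range = 8 − (-4) = 12.
Area = (10 × 12) / 2 = 60.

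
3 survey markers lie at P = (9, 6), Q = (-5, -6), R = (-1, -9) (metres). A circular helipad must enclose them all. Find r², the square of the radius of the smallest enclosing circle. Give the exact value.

27625/324

Side lengths²: PQ² = 340, PR² = 325, QR² = 25.
Since PQ² = 340 < 325 + 25 = 350, the triangle is acute, so the smallest enclosing circle is the circumcircle.
Circumcentre = (7/3, -7/18), r² = 27625/324.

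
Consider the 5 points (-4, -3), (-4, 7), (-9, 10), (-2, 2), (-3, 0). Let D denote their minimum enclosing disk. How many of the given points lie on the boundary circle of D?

The minimum enclosing circle of a finite set is fixed by two of the points (as a diameter) or three (as a circumcircle).
The farthest pair is (-4, -3)–(-9, 10) with squared distance 194. The circle on this segment as diameter has centre (-6.5, 3.5) and r² = 194/4 = 48.5.
Check (-4, 7): distance² to centre = 18.5 ≤ 48.5, so it lies inside.
All remaining points lie in this disk, and no smaller disk contains both endpoints, so this is the minimum enclosing circle.
The points at distance exactly r from the centre are (-4, -3), (-9, 10) — 2 points.

2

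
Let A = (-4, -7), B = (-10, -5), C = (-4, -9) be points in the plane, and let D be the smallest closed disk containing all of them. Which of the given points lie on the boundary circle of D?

Side lengths²: AB² = 40, AC² = 4, BC² = 52.
Since BC² = 52 ≥ 40 + 4 = 44, the angle opposite BC is not acute, so the smallest enclosing circle has BC as diameter.
Centre = midpoint of BC = (-7, -7), r² = 52/4 = 13.
The points at distance exactly r from the centre are B, C — 2 points.

B, C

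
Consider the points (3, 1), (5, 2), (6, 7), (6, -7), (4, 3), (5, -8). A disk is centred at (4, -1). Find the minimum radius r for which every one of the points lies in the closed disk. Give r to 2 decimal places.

8.25

The required radius is the distance from (4, -1) to the farthest point.
Squared distances: 5, 10, 68, 40, 16, 50.
Maximum is 68, attained at (6, 7).
r = √68 ≈ 8.25.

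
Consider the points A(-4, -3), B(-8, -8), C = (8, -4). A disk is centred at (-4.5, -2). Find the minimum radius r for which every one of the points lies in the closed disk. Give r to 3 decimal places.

12.659

The required radius is the distance from (-4.5, -2) to the farthest point.
Squared distances: 1.25, 48.25, 160.25.
Maximum is 160.25, attained at C.
r = √(160.25) ≈ 12.659.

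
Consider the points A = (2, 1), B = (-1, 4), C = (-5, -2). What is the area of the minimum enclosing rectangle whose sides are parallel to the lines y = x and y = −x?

30

In coordinates u = x + y, v = x − y the rectangle is axis-aligned; the map (x,y)→(u,v) scales areas by 2.
u-values: 3, 3, -7; range = 3 − (-7) = 10.
v-values: 1, -5, -3; range = 1 − (-5) = 6.
Area = (10 × 6) / 2 = 30.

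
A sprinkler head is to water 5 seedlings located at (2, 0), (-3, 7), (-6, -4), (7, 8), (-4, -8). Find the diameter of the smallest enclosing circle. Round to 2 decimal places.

19.42

The minimum enclosing circle of a finite set is fixed by two of the points (as a diameter) or three (as a circumcircle).
The farthest pair is (7, 8)–(-4, -8) with squared distance 377. The circle on this segment as diameter has centre (1.5, 0) and r² = 377/4 = 94.25.
Check (2, 0): distance² to centre = 0.25 ≤ 94.25, so it lies inside.
All remaining points lie in this disk, and no smaller disk contains both endpoints, so this is the minimum enclosing circle.
Diameter = 2r = 2√(94.25) ≈ 19.42.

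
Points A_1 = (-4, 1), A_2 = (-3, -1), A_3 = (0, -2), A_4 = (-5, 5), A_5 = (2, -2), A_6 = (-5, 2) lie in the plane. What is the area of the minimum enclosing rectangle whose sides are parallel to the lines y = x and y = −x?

28

In coordinates u = x + y, v = x − y the rectangle is axis-aligned; the map (x,y)→(u,v) scales areas by 2.
u-values: -3, -4, -2, 0, 0, -3; range = 0 − (-4) = 4.
v-values: -5, -2, 2, -10, 4, -7; range = 4 − (-10) = 14.
Area = (4 × 14) / 2 = 28.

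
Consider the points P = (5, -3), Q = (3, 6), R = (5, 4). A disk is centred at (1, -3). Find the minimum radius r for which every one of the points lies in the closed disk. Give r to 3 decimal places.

The required radius is the distance from (1, -3) to the farthest point.
Squared distances: 16, 85, 65.
Maximum is 85, attained at Q.
r = √85 ≈ 9.220.

9.220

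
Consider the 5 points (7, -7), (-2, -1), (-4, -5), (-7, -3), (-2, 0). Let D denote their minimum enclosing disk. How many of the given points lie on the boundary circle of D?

The farthest pair is (7, -7)–(-7, -3) with squared distance 212. The circle on this segment as diameter has centre (0, -5) and r² = 212/4 = 53.
Check (-2, -1): distance² to centre = 20 ≤ 53, so it lies inside.
All remaining points lie in this disk, and no smaller disk contains both endpoints, so this is the minimum enclosing circle.
The points at distance exactly r from the centre are (7, -7), (-7, -3) — 2 points.

2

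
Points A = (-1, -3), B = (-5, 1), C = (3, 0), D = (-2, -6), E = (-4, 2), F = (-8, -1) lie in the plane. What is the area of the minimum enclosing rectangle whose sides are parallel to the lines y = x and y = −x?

66

In coordinates u = x + y, v = x − y the rectangle is axis-aligned; the map (x,y)→(u,v) scales areas by 2.
u-values: -4, -4, 3, -8, -2, -9; range = 3 − (-9) = 12.
v-values: 2, -6, 3, 4, -6, -7; range = 4 − (-7) = 11.
Area = (12 × 11) / 2 = 66.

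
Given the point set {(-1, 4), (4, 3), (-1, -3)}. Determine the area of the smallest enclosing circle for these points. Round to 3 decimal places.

49.826

Call the three points A, B, C in the order given.
Side lengths²: AB² = 26, AC² = 49, BC² = 61.
Since BC² = 61 < 49 + 26 = 75, the triangle is acute, so the smallest enclosing circle is the circumcircle.
Circumcentre = (0.9, 0.5), r² = 15.86.
Area = π·r² = π·15.86 ≈ 49.826.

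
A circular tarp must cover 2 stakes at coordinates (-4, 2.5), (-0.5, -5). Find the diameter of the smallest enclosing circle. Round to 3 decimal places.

8.276

The smallest circle enclosing two points has them as diameter endpoints.
Centre = midpoint = (-2.25, -1.25); r² = |(-4, 2.5)−(-0.5, -5)|²/4 = 68.5/4 = 17.125.
Diameter = 2r = 2√(17.125) ≈ 8.276.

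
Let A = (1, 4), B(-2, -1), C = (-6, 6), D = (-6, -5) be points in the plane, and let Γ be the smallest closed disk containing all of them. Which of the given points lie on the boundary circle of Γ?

The minimum enclosing circle of a finite set is fixed by two of the points (as a diameter) or three (as a circumcircle).
The minimum enclosing circle is determined by three boundary points: A, C, D.
Their circumcentre is (-53/14, 0.5) with r² = 3445/98.
The farthest remaining point B is at distance² 533/98 ≤ 3445/98.
The points at distance exactly r from the centre are A, C, D — 3 points.

A, C, D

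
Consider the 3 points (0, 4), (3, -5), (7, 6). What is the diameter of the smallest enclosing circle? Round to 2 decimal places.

Call the three points A, B, C in the order given.
Side lengths²: AB² = 90, AC² = 53, BC² = 137.
Since BC² = 137 < 90 + 53 = 143, the triangle is acute, so the smallest enclosing circle is the circumcircle.
Circumcentre = (219/46, 27/46), r² = 36305/1058.
Diameter = 2r = 2√(36305/1058) ≈ 11.72.

11.72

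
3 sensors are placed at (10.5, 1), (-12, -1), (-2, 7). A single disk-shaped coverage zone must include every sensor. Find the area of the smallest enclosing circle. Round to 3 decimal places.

Call the three points A, B, C in the order given.
Side lengths²: AB² = 510.25, AC² = 192.25, BC² = 164.
Since AB² = 510.25 ≥ 192.25 + 164 = 356.25, the angle opposite AB is not acute, so the smallest enclosing circle has AB as diameter.
Centre = midpoint of AB = (-0.75, 0), r² = 510.25/4 = 127.5625.
Area = π·r² = π·127.5625 ≈ 400.749.

400.749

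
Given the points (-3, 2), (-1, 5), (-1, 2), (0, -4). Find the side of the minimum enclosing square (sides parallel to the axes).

The bounding box has width 3 and height 9.
An axis-aligned square enclosing the set must have side ≥ max(width, height).
So the minimum side is max(3, 9) = 9.

9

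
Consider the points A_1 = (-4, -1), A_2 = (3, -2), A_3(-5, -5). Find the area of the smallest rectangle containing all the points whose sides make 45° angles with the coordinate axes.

In coordinates u = x + y, v = x − y the rectangle is axis-aligned; the map (x,y)→(u,v) scales areas by 2.
u-values: -5, 1, -10; range = 1 − (-10) = 11.
v-values: -3, 5, 0; range = 5 − (-3) = 8.
Area = (11 × 8) / 2 = 44.

44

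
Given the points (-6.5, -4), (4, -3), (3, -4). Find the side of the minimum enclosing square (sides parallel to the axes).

10.5

The bounding box has width 10.5 and height 1.
An axis-aligned square enclosing the set must have side ≥ max(width, height).
So the minimum side is max(10.5, 1) = 10.5.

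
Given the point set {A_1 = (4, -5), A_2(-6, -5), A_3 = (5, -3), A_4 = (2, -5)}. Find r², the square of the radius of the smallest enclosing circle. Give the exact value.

31.25

The farthest pair is A_2–A_3 with squared distance 125. The circle on this segment as diameter has centre (-0.5, -4) and r² = 125/4 = 31.25.
Check A_1: distance² to centre = 21.25 ≤ 31.25, so it lies inside.
All remaining points lie in this disk, and no smaller disk contains both endpoints, so this is the minimum enclosing circle.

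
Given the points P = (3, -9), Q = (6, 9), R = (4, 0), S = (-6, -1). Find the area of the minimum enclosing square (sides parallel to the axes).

324

The bounding box has width 12 and height 18.
An axis-aligned square enclosing the set must have side ≥ max(width, height).
So the minimum side is max(12, 18) = 18.
Area = 18² = 324.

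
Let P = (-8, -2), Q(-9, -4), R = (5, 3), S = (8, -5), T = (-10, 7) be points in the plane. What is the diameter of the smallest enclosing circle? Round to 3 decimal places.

21.633

The minimum enclosing circle of a finite set is fixed by two of the points (as a diameter) or three (as a circumcircle).
The farthest pair is S–T with squared distance 468. The circle on this segment as diameter has centre (-1, 1) and r² = 468/4 = 117.
Check P: distance² to centre = 58 ≤ 117, so it lies inside.
All remaining points lie in this disk, and no smaller disk contains both endpoints, so this is the minimum enclosing circle.
Diameter = 2r = 2√117 ≈ 21.633.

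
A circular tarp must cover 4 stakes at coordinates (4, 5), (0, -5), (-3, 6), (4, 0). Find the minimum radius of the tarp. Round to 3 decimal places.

5.867

By Welzl's lemma the MEC is supported by two points (diametrically opposite) or three points (on a circumcircle).
The minimum enclosing circle is determined by three boundary points: (4, 5), (0, -5), (-3, 6).
Their circumcentre is (-6/37, 32/37) with r² = 47125/1369.
The farthest remaining point (4, 0) is at distance² 24740/1369 ≤ 47125/1369.
r = √(47125/1369) ≈ 5.867.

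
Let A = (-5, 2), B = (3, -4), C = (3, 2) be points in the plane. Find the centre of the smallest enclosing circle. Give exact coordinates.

(-1, -1)

Side lengths²: AB² = 100, AC² = 64, BC² = 36.
Since AB² = 100 ≥ 64 + 36 = 100, the angle opposite AB is not acute, so the smallest enclosing circle has AB as diameter.
Centre = midpoint of AB = (-1, -1), r² = 100/4 = 25.
Centre = (-1, -1).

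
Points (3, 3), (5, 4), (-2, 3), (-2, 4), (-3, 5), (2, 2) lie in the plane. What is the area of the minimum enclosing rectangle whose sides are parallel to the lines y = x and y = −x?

In coordinates u = x + y, v = x − y the rectangle is axis-aligned; the map (x,y)→(u,v) scales areas by 2.
u-values: 6, 9, 1, 2, 2, 4; range = 9 − 1 = 8.
v-values: 0, 1, -5, -6, -8, 0; range = 1 − (-8) = 9.
Area = (8 × 9) / 2 = 36.

36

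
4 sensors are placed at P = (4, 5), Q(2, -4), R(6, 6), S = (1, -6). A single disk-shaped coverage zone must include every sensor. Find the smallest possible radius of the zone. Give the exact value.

6.5

The minimum enclosing circle of a finite set is fixed by two of the points (as a diameter) or three (as a circumcircle).
The farthest pair is R–S with squared distance 169. The circle on this segment as diameter has centre (3.5, 0) and r² = 169/4 = 42.25.
Check P: distance² to centre = 25.25 ≤ 42.25, so it lies inside.
All remaining points lie in this disk, and no smaller disk contains both endpoints, so this is the minimum enclosing circle.
r = √(42.25) = 6.5.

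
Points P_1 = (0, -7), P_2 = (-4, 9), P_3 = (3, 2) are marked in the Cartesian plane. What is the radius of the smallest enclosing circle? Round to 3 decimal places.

Side lengths²: P_1P_2² = 272, P_1P_3² = 90, P_2P_3² = 98.
Since P_1P_2² = 272 ≥ 98 + 90 = 188, the angle opposite P_1P_2 is not acute, so the smallest enclosing circle has P_1P_2 as diameter.
Centre = midpoint of P_1P_2 = (-2, 1), r² = 272/4 = 68.
r = √68 ≈ 8.246.

8.246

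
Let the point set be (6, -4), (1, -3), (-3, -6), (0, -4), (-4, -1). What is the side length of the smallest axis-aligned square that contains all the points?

The bounding box has width 10 and height 5.
An axis-aligned square enclosing the set must have side ≥ max(width, height).
So the minimum side is max(10, 5) = 10.

10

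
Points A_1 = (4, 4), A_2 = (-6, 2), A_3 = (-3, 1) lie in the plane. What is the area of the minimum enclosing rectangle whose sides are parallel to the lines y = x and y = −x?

In coordinates u = x + y, v = x − y the rectangle is axis-aligned; the map (x,y)→(u,v) scales areas by 2.
u-values: 8, -4, -2; range = 8 − (-4) = 12.
v-values: 0, -8, -4; range = 0 − (-8) = 8.
Area = (12 × 8) / 2 = 48.

48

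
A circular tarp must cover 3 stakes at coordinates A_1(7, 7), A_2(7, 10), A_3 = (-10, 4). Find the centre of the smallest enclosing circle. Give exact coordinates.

(-1.5, 7)

Side lengths²: A_1A_2² = 9, A_1A_3² = 298, A_2A_3² = 325.
Since A_2A_3² = 325 ≥ 298 + 9 = 307, the angle opposite A_2A_3 is not acute, so the smallest enclosing circle has A_2A_3 as diameter.
Centre = midpoint of A_2A_3 = (-1.5, 7), r² = 325/4 = 81.25.
Centre = (-1.5, 7).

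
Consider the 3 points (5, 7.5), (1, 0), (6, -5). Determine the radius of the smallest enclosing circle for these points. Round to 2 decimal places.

Call the three points A, B, C in the order given.
Side lengths²: AB² = 72.25, AC² = 157.25, BC² = 50.
Since AC² = 157.25 ≥ 72.25 + 50 = 122.25, the angle opposite AC is not acute, so the smallest enclosing circle has AC as diameter.
Centre = midpoint of AC = (5.5, 1.25), r² = 157.25/4 = 39.3125.
r = √(39.3125) ≈ 6.27.

6.27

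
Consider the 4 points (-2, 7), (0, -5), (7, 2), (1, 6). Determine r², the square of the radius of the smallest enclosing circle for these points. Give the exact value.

1961/49

By Welzl's lemma the MEC is supported by two points (diametrically opposite) or three points (on a circumcircle).
The minimum enclosing circle is determined by three boundary points: (-2, 7), (0, -5), (7, 2).
Their circumcentre is (5/7, 9/7) with r² = 1961/49.
The farthest remaining point (1, 6) is at distance² 1093/49 ≤ 1961/49.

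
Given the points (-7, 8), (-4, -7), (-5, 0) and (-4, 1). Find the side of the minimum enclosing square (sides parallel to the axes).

The bounding box has width 3 and height 15.
An axis-aligned square enclosing the set must have side ≥ max(width, height).
So the minimum side is max(3, 15) = 15.

15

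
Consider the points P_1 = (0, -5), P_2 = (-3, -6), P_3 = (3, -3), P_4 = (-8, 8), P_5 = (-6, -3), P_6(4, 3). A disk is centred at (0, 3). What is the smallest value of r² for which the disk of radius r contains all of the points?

90

The required radius is the distance from (0, 3) to the farthest point.
Squared distances: 64, 90, 45, 89, 72, 16.
Maximum is 90, attained at P_2.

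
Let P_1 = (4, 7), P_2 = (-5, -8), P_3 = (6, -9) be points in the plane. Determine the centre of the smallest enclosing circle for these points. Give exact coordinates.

Side lengths²: P_1P_2² = 306, P_1P_3² = 260, P_2P_3² = 122.
Since P_1P_2² = 306 < 260 + 122 = 382, the triangle is acute, so the smallest enclosing circle is the circumcircle.
Circumcentre = (33/29, -43/29), r² = 67405/841.
Centre = (33/29, -43/29).

(33/29, -43/29)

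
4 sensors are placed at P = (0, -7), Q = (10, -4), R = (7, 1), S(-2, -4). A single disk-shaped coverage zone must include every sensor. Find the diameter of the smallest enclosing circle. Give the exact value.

A smallest enclosing disk is always determined by at most three of the input points on its boundary.
The farthest pair is Q–S with squared distance 144. The circle on this segment as diameter has centre (4, -4) and r² = 144/4 = 36.
Check P: distance² to centre = 25 ≤ 36, so it lies inside.
All remaining points lie in this disk, and no smaller disk contains both endpoints, so this is the minimum enclosing circle.
Diameter = 2r = 2√36 = 12.

12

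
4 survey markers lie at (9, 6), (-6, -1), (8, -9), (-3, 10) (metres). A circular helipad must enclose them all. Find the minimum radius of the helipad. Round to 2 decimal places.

The minimum enclosing circle of a finite set is fixed by two of the points (as a diameter) or three (as a circumcircle).
The farthest pair is (8, -9)–(-3, 10) with squared distance 482. The circle on this segment as diameter has centre (2.5, 0.5) and r² = 482/4 = 120.5.
Check (9, 6): distance² to centre = 72.5 ≤ 120.5, so it lies inside.
All remaining points lie in this disk, and no smaller disk contains both endpoints, so this is the minimum enclosing circle.
r = √(120.5) ≈ 10.98.

10.98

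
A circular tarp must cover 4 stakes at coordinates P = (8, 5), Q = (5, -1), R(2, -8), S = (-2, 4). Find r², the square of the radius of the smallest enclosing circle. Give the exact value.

The minimum enclosing circle is determined by three boundary points: P, R, S.
Their circumcentre is (219/62, -51/62) with r² = 103525/1922.
The farthest remaining point Q is at distance² 4201/1922 ≤ 103525/1922.

103525/1922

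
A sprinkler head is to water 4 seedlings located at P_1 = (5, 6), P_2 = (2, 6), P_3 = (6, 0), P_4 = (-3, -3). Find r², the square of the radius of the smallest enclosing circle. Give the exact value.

36.25

The minimum enclosing circle of a finite set is fixed by two of the points (as a diameter) or three (as a circumcircle).
The farthest pair is P_1–P_4 with squared distance 145. The circle on this segment as diameter has centre (1, 1.5) and r² = 145/4 = 36.25.
Check P_2: distance² to centre = 21.25 ≤ 36.25, so it lies inside.
All remaining points lie in this disk, and no smaller disk contains both endpoints, so this is the minimum enclosing circle.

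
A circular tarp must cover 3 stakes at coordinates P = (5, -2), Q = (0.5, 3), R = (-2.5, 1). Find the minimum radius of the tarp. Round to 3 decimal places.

Side lengths²: PQ² = 45.25, PR² = 65.25, QR² = 13.
Since PR² = 65.25 ≥ 45.25 + 13 = 58.25, the angle opposite PR is not acute, so the smallest enclosing circle has PR as diameter.
Centre = midpoint of PR = (1.25, -0.5), r² = 65.25/4 = 16.3125.
r = √(16.3125) ≈ 4.039.

4.039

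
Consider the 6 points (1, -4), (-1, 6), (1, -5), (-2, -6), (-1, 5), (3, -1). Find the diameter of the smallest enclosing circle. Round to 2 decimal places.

12.04

By Welzl's lemma the MEC is supported by two points (diametrically opposite) or three points (on a circumcircle).
The farthest pair is (-1, 6)–(-2, -6) with squared distance 145. The circle on this segment as diameter has centre (-1.5, 0) and r² = 145/4 = 36.25.
Check (1, -4): distance² to centre = 22.25 ≤ 36.25, so it lies inside.
All remaining points lie in this disk, and no smaller disk contains both endpoints, so this is the minimum enclosing circle.
Diameter = 2r = 2√(36.25) ≈ 12.04.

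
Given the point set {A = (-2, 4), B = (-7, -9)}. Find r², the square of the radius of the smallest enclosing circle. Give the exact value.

48.5

The smallest circle enclosing two points has them as diameter endpoints.
Centre = midpoint = (-4.5, -2.5); r² = |AB|²/4 = 194/4 = 48.5.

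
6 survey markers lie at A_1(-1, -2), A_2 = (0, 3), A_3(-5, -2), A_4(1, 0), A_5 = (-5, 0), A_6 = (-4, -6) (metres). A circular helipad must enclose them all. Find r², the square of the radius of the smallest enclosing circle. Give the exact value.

A smallest enclosing disk is always determined by at most three of the input points on its boundary.
The farthest pair is A_2–A_6 with squared distance 97. The circle on this segment as diameter has centre (-2, -1.5) and r² = 97/4 = 24.25.
Check A_1: distance² to centre = 1.25 ≤ 24.25, so it lies inside.
All remaining points lie in this disk, and no smaller disk contains both endpoints, so this is the minimum enclosing circle.

24.25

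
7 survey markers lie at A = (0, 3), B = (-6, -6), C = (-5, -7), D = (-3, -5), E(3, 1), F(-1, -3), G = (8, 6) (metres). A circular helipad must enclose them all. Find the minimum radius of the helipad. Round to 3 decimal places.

The farthest pair is B–G with squared distance 340. The circle on this segment as diameter has centre (1, 0) and r² = 340/4 = 85.
Check A: distance² to centre = 10 ≤ 85, so it lies inside.
All remaining points lie in this disk, and no smaller disk contains both endpoints, so this is the minimum enclosing circle.
r = √85 ≈ 9.220.

9.220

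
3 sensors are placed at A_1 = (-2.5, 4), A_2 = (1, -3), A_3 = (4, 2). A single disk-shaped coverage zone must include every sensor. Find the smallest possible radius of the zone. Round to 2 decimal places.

Side lengths²: A_1A_2² = 61.25, A_1A_3² = 46.25, A_2A_3² = 34.
Since A_1A_2² = 61.25 < 46.25 + 34 = 80.25, the triangle is acute, so the smallest enclosing circle is the circumcircle.
Circumcentre = (5/44, 41/44), r² = 15725/968.
r = √(15725/968) ≈ 4.03.

4.03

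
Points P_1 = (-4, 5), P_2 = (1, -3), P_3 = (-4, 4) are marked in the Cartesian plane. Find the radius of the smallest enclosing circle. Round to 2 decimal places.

Side lengths²: P_1P_2² = 89, P_1P_3² = 1, P_2P_3² = 74.
Since P_1P_2² = 89 ≥ 74 + 1 = 75, the angle opposite P_1P_2 is not acute, so the smallest enclosing circle has P_1P_2 as diameter.
Centre = midpoint of P_1P_2 = (-1.5, 1), r² = 89/4 = 22.25.
r = √(22.25) ≈ 4.72.

4.72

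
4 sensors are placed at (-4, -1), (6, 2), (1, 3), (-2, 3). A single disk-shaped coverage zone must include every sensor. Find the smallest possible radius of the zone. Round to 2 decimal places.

5.22

A smallest enclosing disk is always determined by at most three of the input points on its boundary.
The farthest pair is (-4, -1)–(6, 2) with squared distance 109. The circle on this segment as diameter has centre (1, 0.5) and r² = 109/4 = 27.25.
Check (1, 3): distance² to centre = 6.25 ≤ 27.25, so it lies inside.
All remaining points lie in this disk, and no smaller disk contains both endpoints, so this is the minimum enclosing circle.
r = √(27.25) ≈ 5.22.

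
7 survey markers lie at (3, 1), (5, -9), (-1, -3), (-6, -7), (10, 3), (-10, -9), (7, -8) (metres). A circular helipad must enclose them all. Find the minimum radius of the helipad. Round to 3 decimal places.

11.662

The minimum enclosing circle of a finite set is fixed by two of the points (as a diameter) or three (as a circumcircle).
The farthest pair is (10, 3)–(-10, -9) with squared distance 544. The circle on this segment as diameter has centre (0, -3) and r² = 544/4 = 136.
Check (3, 1): distance² to centre = 25 ≤ 136, so it lies inside.
All remaining points lie in this disk, and no smaller disk contains both endpoints, so this is the minimum enclosing circle.
r = √136 ≈ 11.662.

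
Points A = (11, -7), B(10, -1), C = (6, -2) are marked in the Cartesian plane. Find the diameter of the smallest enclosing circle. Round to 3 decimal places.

Side lengths²: AB² = 37, AC² = 50, BC² = 17.
Since AC² = 50 < 37 + 17 = 54, the triangle is acute, so the smallest enclosing circle is the circumcircle.
Circumcentre = (8.7, -4.3), r² = 12.58.
Diameter = 2r = 2√(12.58) ≈ 7.094.

7.094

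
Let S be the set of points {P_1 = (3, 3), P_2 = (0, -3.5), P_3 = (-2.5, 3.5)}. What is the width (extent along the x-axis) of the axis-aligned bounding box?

max x = 3, min x = -2.5, so width = 5.5.

5.5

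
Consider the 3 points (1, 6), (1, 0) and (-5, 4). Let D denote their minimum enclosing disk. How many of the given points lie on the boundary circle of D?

Call the three points A, B, C in the order given.
Side lengths²: AB² = 36, AC² = 40, BC² = 52.
Since BC² = 52 < 40 + 36 = 76, the triangle is acute, so the smallest enclosing circle is the circumcircle.
Circumcentre = (-4/3, 3), r² = 130/9.
The points at distance exactly r from the centre are (1, 6), (1, 0), (-5, 4) — 3 points.

3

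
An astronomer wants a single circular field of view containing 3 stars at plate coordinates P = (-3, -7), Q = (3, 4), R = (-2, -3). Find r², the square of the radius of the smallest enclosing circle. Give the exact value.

Side lengths²: PQ² = 157, PR² = 17, QR² = 74.
Since PQ² = 157 ≥ 74 + 17 = 91, the angle opposite PQ is not acute, so the smallest enclosing circle has PQ as diameter.
Centre = midpoint of PQ = (0, -1.5), r² = 157/4 = 39.25.

39.25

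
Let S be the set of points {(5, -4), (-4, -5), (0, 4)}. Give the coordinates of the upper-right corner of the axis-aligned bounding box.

x-range [-4, 5], y-range [-5, 4].
The upper-right corner is (5, 4).

(5, 4)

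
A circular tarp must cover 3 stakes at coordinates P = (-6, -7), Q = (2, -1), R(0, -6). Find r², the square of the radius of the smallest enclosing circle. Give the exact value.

25

Side lengths²: PQ² = 100, PR² = 37, QR² = 29.
Since PQ² = 100 ≥ 37 + 29 = 66, the angle opposite PQ is not acute, so the smallest enclosing circle has PQ as diameter.
Centre = midpoint of PQ = (-2, -4), r² = 100/4 = 25.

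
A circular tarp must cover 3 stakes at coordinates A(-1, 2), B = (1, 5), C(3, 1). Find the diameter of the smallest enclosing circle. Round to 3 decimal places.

Side lengths²: AB² = 13, AC² = 17, BC² = 20.
Since BC² = 20 < 17 + 13 = 30, the triangle is acute, so the smallest enclosing circle is the circumcircle.
Circumcentre = (9/7, 37/14), r² = 1105/196.
Diameter = 2r = 2√(1105/196) ≈ 4.749.

4.749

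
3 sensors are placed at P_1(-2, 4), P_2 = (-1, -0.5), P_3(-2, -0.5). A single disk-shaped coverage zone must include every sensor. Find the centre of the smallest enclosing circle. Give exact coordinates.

Side lengths²: P_1P_2² = 21.25, P_1P_3² = 20.25, P_2P_3² = 1.
Since P_1P_2² = 21.25 ≥ 20.25 + 1 = 21.25, the angle opposite P_1P_2 is not acute, so the smallest enclosing circle has P_1P_2 as diameter.
Centre = midpoint of P_1P_2 = (-1.5, 1.75), r² = 21.25/4 = 5.3125.
Centre = (-1.5, 1.75).

(-1.5, 1.75)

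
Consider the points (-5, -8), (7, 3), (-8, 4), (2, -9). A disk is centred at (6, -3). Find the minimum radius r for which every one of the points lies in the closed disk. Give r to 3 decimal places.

The required radius is the distance from (6, -3) to the farthest point.
Squared distances: 146, 37, 245, 52.
Maximum is 245, attained at (-8, 4).
r = √245 ≈ 15.652.

15.652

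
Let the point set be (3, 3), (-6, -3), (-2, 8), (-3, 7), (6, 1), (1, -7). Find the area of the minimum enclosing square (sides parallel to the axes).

The bounding box has width 12 and height 15.
An axis-aligned square enclosing the set must have side ≥ max(width, height).
So the minimum side is max(12, 15) = 15.
Area = 15² = 225.

225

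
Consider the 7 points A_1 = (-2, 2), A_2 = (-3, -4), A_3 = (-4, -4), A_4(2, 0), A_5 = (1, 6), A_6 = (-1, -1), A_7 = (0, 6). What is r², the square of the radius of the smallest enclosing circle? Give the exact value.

The farthest pair is A_3–A_5 with squared distance 125. The circle on this segment as diameter has centre (-1.5, 1) and r² = 125/4 = 31.25.
Check A_1: distance² to centre = 1.25 ≤ 31.25, so it lies inside.
All remaining points lie in this disk, and no smaller disk contains both endpoints, so this is the minimum enclosing circle.

31.25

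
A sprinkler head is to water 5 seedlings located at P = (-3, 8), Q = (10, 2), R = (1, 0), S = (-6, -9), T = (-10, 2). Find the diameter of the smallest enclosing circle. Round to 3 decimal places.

20.660

By Welzl's lemma the MEC is supported by two points (diametrically opposite) or three points (on a circumcircle).
The minimum enclosing circle is determined by three boundary points: Q, S, T.
Their circumcentre is (0, -13/22) with r² = 51649/484.
The farthest remaining point P is at distance² 40077/484 ≤ 51649/484.
Diameter = 2r = 2√(51649/484) ≈ 20.660.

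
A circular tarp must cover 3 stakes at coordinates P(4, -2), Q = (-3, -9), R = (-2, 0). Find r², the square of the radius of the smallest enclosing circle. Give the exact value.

Side lengths²: PQ² = 98, PR² = 40, QR² = 82.
Since PQ² = 98 < 82 + 40 = 122, the triangle is acute, so the smallest enclosing circle is the circumcircle.
Circumcentre = (-0.25, -4.75), r² = 25.625.

25.625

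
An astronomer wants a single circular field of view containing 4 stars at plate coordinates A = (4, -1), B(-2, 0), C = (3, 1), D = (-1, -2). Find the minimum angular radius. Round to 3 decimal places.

3.041

By Welzl's lemma the MEC is supported by two points (diametrically opposite) or three points (on a circumcircle).
The farthest pair is A–B with squared distance 37. The circle on this segment as diameter has centre (1, -0.5) and r² = 37/4 = 9.25.
Check C: distance² to centre = 6.25 ≤ 9.25, so it lies inside.
All remaining points lie in this disk, and no smaller disk contains both endpoints, so this is the minimum enclosing circle.
r = √(9.25) ≈ 3.041.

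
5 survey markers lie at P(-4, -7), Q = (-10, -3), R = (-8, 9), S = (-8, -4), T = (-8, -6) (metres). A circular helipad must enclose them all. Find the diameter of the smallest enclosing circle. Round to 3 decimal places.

16.492

A smallest enclosing disk is always determined by at most three of the input points on its boundary.
The farthest pair is P–R with squared distance 272. The circle on this segment as diameter has centre (-6, 1) and r² = 272/4 = 68.
Check Q: distance² to centre = 32 ≤ 68, so it lies inside.
All remaining points lie in this disk, and no smaller disk contains both endpoints, so this is the minimum enclosing circle.
Diameter = 2r = 2√68 ≈ 16.492.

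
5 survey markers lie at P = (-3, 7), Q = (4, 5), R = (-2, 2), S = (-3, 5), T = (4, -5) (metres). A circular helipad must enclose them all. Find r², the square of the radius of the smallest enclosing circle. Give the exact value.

48.25

By Welzl's lemma the MEC is supported by two points (diametrically opposite) or three points (on a circumcircle).
The farthest pair is P–T with squared distance 193. The circle on this segment as diameter has centre (0.5, 1) and r² = 193/4 = 48.25.
Check Q: distance² to centre = 28.25 ≤ 48.25, so it lies inside.
All remaining points lie in this disk, and no smaller disk contains both endpoints, so this is the minimum enclosing circle.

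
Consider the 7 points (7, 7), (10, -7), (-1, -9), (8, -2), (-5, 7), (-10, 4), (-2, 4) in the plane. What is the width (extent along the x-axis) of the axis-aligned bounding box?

max x = 10, min x = -10, so width = 20.

20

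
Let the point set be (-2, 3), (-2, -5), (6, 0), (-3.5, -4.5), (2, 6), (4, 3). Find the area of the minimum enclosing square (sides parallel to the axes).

121

The bounding box has width 9.5 and height 11.
An axis-aligned square enclosing the set must have side ≥ max(width, height).
So the minimum side is max(9.5, 11) = 11.
Area = 11² = 121.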